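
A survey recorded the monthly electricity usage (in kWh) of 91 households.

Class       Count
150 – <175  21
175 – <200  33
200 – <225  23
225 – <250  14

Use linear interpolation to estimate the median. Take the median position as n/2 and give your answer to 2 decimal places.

Cumulative frequencies: 21, 54, 77, 91
n = 91; position = n/2 = 45.5.
This falls in the class 175 – <200: L = 175, F = 21, f = 33, h = 25.
Median ≈ 175 + ((45.5 − 21) / 33) × 25 = 193.5606

193.56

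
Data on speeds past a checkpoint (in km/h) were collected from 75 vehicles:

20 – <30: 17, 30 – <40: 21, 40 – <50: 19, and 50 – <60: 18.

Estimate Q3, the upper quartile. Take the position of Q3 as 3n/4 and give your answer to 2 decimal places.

Cumulative frequencies: 17, 38, 57, 75
n = 75; position = 3n/4 = 56.25.
This falls in the class 40 – <50: L = 40, F = 38, f = 19, h = 10.
Upper quartile ≈ 40 + ((56.25 − 38) / 19) × 10 = 49.6053

49.61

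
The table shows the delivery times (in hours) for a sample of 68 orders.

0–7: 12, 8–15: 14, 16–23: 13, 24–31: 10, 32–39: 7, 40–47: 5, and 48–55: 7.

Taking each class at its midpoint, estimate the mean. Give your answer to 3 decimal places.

Midpoints: 3.5, 11.5, 19.5, 27.5, 35.5, 43.5, 51.5
Σfm = 12×3.5 + 14×11.5 + 13×19.5 + 10×27.5 + 7×35.5 + 5×43.5 + 7×51.5 = 1558
n = Σf = 68
Mean = 1558 / 68 = 22.9118

22.912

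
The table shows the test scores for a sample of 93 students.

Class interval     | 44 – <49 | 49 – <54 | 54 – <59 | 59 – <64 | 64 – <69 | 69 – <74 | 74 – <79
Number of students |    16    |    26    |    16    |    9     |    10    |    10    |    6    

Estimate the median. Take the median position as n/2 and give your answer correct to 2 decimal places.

Cumulative frequencies: 16, 42, 58, 67, 77, 87, 93
n = 93; position = n/2 = 46.5.
This falls in the class 54 – <59: L = 54, F = 42, f = 16, h = 5.
Median ≈ 54 + ((46.5 − 42) / 16) × 5 = 55.4062

55.41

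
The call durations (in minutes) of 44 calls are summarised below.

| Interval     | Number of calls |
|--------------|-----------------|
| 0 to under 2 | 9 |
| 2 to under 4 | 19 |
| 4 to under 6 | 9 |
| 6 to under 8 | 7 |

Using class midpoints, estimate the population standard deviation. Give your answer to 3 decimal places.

1.943

Midpoints: 1, 3, 5, 7
n = 44, Σfm = 160, mean = 3.6364
Σfm² = 748
Σf(m − x̄)² = Σfm² − (Σfm)²/n = 748 − 160²/44 = 166.1818
Population variance = 166.1818 / 44 = 3.7769
Standard deviation = √3.7769 = 1.9434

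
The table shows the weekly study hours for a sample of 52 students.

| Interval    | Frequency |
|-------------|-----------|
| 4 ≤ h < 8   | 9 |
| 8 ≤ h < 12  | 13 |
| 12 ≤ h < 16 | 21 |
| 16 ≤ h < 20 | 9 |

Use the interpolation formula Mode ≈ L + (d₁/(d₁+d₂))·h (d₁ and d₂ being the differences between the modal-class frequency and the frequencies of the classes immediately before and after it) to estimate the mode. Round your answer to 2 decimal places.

13.60

Modal class: 12 ≤ h < 16 (highest frequency 21).
d₁ = 21 − 13 = 8, d₂ = 21 − 9 = 12
Mode ≈ 12 + (8/(8+12)) × 4 = 12 + 1.6000 = 13.6000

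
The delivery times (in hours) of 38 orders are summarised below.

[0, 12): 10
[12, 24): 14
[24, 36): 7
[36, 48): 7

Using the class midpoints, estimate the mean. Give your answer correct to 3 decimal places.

21.474

Midpoints: 6, 18, 30, 42
Σfm = 10×6 + 14×18 + 7×30 + 7×42 = 816
n = Σf = 38
Mean = 816 / 38 = 21.4737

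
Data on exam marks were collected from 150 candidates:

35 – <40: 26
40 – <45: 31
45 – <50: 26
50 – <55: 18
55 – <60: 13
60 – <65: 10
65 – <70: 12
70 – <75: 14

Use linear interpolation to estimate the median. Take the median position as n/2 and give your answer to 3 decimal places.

Cumulative frequencies: 26, 57, 83, 101, 114, 124, 136, 150
n = 150; position = n/2 = 75.
This falls in the class 45 – <50: L = 45, F = 57, f = 26, h = 5.
Median ≈ 45 + ((75 − 57) / 26) × 5 = 48.4615

48.462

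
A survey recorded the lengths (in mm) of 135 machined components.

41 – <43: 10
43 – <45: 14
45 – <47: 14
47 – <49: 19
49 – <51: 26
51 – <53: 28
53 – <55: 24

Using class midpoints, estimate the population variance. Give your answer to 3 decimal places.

13.754

Midpoints: 42, 44, 46, 48, 50, 52, 54
n = 135, Σfm = 6644, mean = 49.2148
Σfm² = 328840
Σf(m − x̄)² = Σfm² − (Σfm)²/n = 328840 − 6644²/135 = 1856.7704
Population variance = 1856.7704 / 135 = 13.7539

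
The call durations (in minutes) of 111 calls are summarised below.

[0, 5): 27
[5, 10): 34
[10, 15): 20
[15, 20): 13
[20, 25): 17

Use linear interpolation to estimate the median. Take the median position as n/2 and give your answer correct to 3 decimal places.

Cumulative frequencies: 27, 61, 81, 94, 111
n = 111; position = n/2 = 55.5.
This falls in the class [5, 10): L = 5, F = 27, f = 34, h = 5.
Median ≈ 5 + ((55.5 − 27) / 34) × 5 = 9.1912

9.191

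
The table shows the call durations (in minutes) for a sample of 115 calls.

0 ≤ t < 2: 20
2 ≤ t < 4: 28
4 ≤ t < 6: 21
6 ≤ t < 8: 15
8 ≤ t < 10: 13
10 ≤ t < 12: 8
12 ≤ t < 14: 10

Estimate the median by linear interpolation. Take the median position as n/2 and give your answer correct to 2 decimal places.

4.90

Cumulative frequencies: 20, 48, 69, 84, 97, 105, 115
n = 115; position = n/2 = 57.5.
This falls in the class 4 ≤ t < 6: L = 4, F = 48, f = 21, h = 2.
Median ≈ 4 + ((57.5 − 48) / 21) × 2 = 4.9048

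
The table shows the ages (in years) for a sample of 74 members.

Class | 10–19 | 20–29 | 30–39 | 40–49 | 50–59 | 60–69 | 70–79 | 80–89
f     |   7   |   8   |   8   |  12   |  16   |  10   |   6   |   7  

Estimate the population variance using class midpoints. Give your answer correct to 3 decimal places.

414.189

Midpoints: 14.5, 24.5, 34.5, 44.5, 54.5, 64.5, 74.5, 84.5
n = 74, Σfm = 3663, mean = 49.5000
Σfm² = 211968.5
Σf(m − x̄)² = Σfm² − (Σfm)²/n = 211968.5 − 3663²/74 = 30650.0000
Population variance = 30650.0000 / 74 = 414.1892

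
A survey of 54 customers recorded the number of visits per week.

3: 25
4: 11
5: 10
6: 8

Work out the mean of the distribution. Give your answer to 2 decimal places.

4.02

Values: 3, 4, 5, 6
Σfx = 25×3 + 11×4 + 10×5 + 8×6 = 217
n = Σf = 54
Mean = 217 / 54 = 4.0185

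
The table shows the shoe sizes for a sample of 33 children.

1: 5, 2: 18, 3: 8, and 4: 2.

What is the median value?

Cumulative frequencies: 5, 23, 31, 33
n = 33, so the median is the value in position (n+1)/2 = 17.
Position 17 falls at value 2.

2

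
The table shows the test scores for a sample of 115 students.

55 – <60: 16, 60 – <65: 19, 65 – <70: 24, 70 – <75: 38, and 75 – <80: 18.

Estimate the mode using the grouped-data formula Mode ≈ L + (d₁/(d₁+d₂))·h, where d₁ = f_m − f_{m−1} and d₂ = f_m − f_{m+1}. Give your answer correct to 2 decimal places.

72.06

Modal class: 70 – <75 (highest frequency 38).
d₁ = 38 − 24 = 14, d₂ = 38 − 18 = 20
Mode ≈ 70 + (14/(14+20)) × 5 = 70 + 2.0588 = 72.0588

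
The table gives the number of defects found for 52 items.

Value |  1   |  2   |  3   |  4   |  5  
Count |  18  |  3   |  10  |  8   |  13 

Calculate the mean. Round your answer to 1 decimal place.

Values: 1, 2, 3, 4, 5
Σfx = 18×1 + 3×2 + 10×3 + 8×4 + 13×5 = 151
n = Σf = 52
Mean = 151 / 52 = 2.9038

2.9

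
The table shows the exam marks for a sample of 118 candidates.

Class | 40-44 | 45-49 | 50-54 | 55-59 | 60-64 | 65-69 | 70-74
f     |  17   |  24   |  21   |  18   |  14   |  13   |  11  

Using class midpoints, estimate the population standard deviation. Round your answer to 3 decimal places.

9.391

Midpoints: 42, 47, 52, 57, 62, 67, 72
n = 118, Σfm = 6491, mean = 55.0085
Σfm² = 367467
Σf(m − x̄)² = Σfm² − (Σfm)²/n = 367467 − 6491²/118 = 10406.9915
Population variance = 10406.9915 / 118 = 88.1948
Standard deviation = √88.1948 = 9.3912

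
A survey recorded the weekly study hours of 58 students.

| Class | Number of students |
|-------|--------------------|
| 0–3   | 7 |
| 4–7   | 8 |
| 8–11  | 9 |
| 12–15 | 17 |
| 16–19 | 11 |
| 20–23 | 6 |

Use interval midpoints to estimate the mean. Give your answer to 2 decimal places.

11.91

Midpoints: 1.5, 5.5, 9.5, 13.5, 17.5, 21.5
Σfm = 7×1.5 + 8×5.5 + 9×9.5 + 17×13.5 + 11×17.5 + 6×21.5 = 691
n = Σf = 58
Mean = 691 / 58 = 11.9138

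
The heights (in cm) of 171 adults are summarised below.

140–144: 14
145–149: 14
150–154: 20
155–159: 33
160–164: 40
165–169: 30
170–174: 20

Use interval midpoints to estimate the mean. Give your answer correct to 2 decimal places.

Midpoints: 142, 147, 152, 157, 162, 167, 172
Σfm = 14×142 + 14×147 + 20×152 + 33×157 + 40×162 + 30×167 + 20×172 = 27197
n = Σf = 171
Mean = 27197 / 171 = 159.0468

159.05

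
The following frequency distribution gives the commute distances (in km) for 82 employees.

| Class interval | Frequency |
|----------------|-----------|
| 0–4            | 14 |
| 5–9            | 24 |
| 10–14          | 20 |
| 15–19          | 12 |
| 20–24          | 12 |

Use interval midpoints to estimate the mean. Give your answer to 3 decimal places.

11.024

Midpoints: 2, 7, 12, 17, 22
Σfm = 14×2 + 24×7 + 20×12 + 12×17 + 12×22 = 904
n = Σf = 82
Mean = 904 / 82 = 11.0244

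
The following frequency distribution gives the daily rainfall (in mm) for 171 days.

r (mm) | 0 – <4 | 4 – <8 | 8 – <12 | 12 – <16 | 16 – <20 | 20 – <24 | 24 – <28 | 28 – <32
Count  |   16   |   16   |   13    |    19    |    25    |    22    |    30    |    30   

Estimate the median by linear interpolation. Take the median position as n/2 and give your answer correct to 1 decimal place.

19.4

Cumulative frequencies: 16, 32, 45, 64, 89, 111, 141, 171
n = 171; position = n/2 = 85.5.
This falls in the class 16 – <20: L = 16, F = 64, f = 25, h = 4.
Median ≈ 16 + ((85.5 − 64) / 25) × 4 = 19.4400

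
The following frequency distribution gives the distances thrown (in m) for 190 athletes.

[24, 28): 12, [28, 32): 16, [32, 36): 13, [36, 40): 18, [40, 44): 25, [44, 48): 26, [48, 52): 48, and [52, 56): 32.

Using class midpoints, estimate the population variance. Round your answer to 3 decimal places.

Midpoints: 26, 30, 34, 38, 42, 46, 50, 54
n = 190, Σfm = 8292, mean = 43.6421
Σfm² = 375960
Σf(m − x̄)² = Σfm² − (Σfm)²/n = 375960 − 8292²/190 = 14079.6632
Population variance = 14079.6632 / 190 = 74.1035

74.103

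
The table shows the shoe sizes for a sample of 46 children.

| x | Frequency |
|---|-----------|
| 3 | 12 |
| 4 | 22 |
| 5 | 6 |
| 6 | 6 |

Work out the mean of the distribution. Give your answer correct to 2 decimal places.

4.13

Values: 3, 4, 5, 6
Σfx = 12×3 + 22×4 + 6×5 + 6×6 = 190
n = Σf = 46
Mean = 190 / 46 = 4.1304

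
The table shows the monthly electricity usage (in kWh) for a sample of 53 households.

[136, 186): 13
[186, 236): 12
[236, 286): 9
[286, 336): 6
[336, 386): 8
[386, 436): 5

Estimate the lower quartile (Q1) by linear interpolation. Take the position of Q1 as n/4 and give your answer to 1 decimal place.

Cumulative frequencies: 13, 25, 34, 40, 48, 53
n = 53; position = n/4 = 13.25.
This falls in the class [186, 236): L = 186, F = 13, f = 12, h = 50.
Lower quartile ≈ 186 + ((13.25 − 13) / 12) × 50 = 187.0417

187.0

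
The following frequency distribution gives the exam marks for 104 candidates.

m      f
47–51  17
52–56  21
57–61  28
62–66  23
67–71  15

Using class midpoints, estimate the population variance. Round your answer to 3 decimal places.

41.337

Midpoints: 49, 54, 59, 64, 69
n = 104, Σfm = 6126, mean = 58.9038
Σfm² = 365144
Σf(m − x̄)² = Σfm² − (Σfm)²/n = 365144 − 6126²/104 = 4299.0385
Population variance = 4299.0385 / 104 = 41.3369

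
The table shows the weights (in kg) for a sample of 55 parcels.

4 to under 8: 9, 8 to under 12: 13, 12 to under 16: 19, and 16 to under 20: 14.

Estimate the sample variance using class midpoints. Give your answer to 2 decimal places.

Midpoints: 6, 10, 14, 18
n = 55, Σfm = 702, mean = 12.7636
Σfm² = 9884
Σf(m − x̄)² = Σfm² − (Σfm)²/n = 9884 − 702²/55 = 923.9273
Sample variance = 923.9273 / 54 = 17.1098

17.11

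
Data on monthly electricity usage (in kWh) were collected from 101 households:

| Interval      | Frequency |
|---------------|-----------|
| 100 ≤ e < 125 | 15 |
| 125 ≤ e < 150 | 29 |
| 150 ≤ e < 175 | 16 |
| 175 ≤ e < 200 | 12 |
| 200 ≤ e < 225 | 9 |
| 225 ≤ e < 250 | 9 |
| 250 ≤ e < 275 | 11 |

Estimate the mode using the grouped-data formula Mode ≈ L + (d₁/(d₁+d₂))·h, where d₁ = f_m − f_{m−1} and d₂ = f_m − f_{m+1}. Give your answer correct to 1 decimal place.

Modal class: 125 ≤ e < 150 (highest frequency 29).
d₁ = 29 − 15 = 14, d₂ = 29 − 16 = 13
Mode ≈ 125 + (14/(14+13)) × 25 = 125 + 12.9630 = 137.9630

138.0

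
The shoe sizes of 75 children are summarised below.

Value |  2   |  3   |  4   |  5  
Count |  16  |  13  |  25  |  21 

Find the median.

Cumulative frequencies: 16, 29, 54, 75
n = 75, so the median is the value in position (n+1)/2 = 38.
Position 38 falls at value 4.

4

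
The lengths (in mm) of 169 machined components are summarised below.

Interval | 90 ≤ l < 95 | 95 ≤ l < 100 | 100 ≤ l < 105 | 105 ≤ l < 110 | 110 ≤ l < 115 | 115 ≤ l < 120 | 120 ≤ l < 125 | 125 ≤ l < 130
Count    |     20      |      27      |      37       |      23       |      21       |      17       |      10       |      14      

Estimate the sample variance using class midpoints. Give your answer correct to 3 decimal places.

Midpoints: 92.5, 97.5, 102.5, 107.5, 112.5, 117.5, 122.5, 127.5
n = 169, Σfm = 18117.5, mean = 107.2041
Σfm² = 1960456.25
Σf(m − x̄)² = Σfm² − (Σfm)²/n = 1960456.25 − 18117.5²/169 = 18185.2071
Sample variance = 18185.2071 / 168 = 108.2453

108.245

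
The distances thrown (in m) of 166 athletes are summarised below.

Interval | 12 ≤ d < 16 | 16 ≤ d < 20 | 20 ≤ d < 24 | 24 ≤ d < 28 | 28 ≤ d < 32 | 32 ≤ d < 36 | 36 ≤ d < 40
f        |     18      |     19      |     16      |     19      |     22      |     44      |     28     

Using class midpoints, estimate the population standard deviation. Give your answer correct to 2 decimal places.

7.97

Midpoints: 14, 18, 22, 26, 30, 34, 38
n = 166, Σfm = 4660, mean = 28.0723
Σfm² = 141368
Σf(m − x̄)² = Σfm² − (Σfm)²/n = 141368 − 4660²/166 = 10551.1325
Population variance = 10551.1325 / 166 = 63.5610
Standard deviation = √63.5610 = 7.9725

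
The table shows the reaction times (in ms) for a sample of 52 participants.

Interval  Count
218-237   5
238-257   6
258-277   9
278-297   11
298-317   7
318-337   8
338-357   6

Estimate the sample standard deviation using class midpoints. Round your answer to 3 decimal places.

36.571

Midpoints: 227.5, 247.5, 267.5, 287.5, 307.5, 327.5, 347.5
n = 52, Σfm = 15050, mean = 289.4231
Σfm² = 4424025
Σf(m − x̄)² = Σfm² − (Σfm)²/n = 4424025 − 15050²/52 = 68207.6923
Sample variance = 68207.6923 / 51 = 1337.4057
Standard deviation = √1337.4057 = 36.5706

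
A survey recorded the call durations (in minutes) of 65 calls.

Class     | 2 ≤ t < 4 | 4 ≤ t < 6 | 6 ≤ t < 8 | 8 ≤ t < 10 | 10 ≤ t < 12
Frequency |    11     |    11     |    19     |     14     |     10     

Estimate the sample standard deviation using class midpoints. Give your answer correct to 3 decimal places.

Midpoints: 3, 5, 7, 9, 11
n = 65, Σfm = 457, mean = 7.0308
Σfm² = 3649
Σf(m − x̄)² = Σfm² − (Σfm)²/n = 3649 − 457²/65 = 435.9385
Sample variance = 435.9385 / 64 = 6.8115
Standard deviation = √6.8115 = 2.6099

2.610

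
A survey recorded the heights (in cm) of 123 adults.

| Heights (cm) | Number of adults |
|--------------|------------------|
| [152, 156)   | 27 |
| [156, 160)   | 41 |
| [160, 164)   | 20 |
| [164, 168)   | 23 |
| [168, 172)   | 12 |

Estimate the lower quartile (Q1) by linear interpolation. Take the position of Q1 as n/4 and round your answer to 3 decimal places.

Cumulative frequencies: 27, 68, 88, 111, 123
n = 123; position = n/4 = 30.75.
This falls in the class [156, 160): L = 156, F = 27, f = 41, h = 4.
Lower quartile ≈ 156 + ((30.75 − 27) / 41) × 4 = 156.3659

156.366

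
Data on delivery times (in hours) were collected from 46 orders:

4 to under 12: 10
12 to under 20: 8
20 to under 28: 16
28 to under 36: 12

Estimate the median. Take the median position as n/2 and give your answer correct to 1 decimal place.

Cumulative frequencies: 10, 18, 34, 46
n = 46; position = n/2 = 23.
This falls in the class 20 to under 28: L = 20, F = 18, f = 16, h = 8.
Median ≈ 20 + ((23 − 18) / 16) × 8 = 22.5000

22.5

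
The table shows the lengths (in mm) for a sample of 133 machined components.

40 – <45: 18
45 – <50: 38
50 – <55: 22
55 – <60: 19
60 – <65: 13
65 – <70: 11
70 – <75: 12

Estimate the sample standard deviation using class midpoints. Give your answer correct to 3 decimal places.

Midpoints: 42.5, 47.5, 52.5, 57.5, 62.5, 67.5, 72.5
n = 133, Σfm = 7242.5, mean = 54.4549
Σfm² = 405681.25
Σf(m − x̄)² = Σfm² − (Σfm)²/n = 405681.25 − 7242.5²/133 = 11291.7293
Sample variance = 11291.7293 / 132 = 85.5434
Standard deviation = √85.5434 = 9.2490

9.249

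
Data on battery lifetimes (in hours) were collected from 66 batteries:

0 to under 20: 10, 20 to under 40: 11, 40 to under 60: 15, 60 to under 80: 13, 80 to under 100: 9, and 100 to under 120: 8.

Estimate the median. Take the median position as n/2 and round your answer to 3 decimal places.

56.000

Cumulative frequencies: 10, 21, 36, 49, 58, 66
n = 66; position = n/2 = 33.
This falls in the class 40 to under 60: L = 40, F = 21, f = 15, h = 20.
Median ≈ 40 + ((33 − 21) / 15) × 20 = 56.0000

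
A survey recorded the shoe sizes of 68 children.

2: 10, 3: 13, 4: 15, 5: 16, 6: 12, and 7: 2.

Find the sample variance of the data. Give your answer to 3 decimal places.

Values: 2, 3, 4, 5, 6, 7
n = 68, Σfx = 285, mean = 4.1912
Σfx² = 1327
Σf(x − x̄)² = Σfx² − (Σfx)²/n = 1327 − 285²/68 = 132.5147
Sample variance = 132.5147 / 67 = 1.9778

1.978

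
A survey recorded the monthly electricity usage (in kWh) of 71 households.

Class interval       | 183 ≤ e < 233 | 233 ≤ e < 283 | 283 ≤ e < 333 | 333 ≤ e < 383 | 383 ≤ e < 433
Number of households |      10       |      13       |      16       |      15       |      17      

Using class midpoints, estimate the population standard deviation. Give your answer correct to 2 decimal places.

68.28

Midpoints: 208, 258, 308, 358, 408
n = 71, Σfm = 22668, mean = 319.2676
Σfm² = 7568144
Σf(m − x̄)² = Σfm² − (Σfm)²/n = 7568144 − 22668²/71 = 330985.9155
Population variance = 330985.9155 / 71 = 4661.7735
Standard deviation = √4661.7735 = 68.2772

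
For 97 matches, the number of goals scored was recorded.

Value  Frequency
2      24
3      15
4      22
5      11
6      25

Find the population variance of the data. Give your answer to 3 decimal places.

2.288

Values: 2, 3, 4, 5, 6
n = 97, Σfx = 386, mean = 3.9794
Σfx² = 1758
Σf(x − x̄)² = Σfx² − (Σfx)²/n = 1758 − 386²/97 = 221.9588
Population variance = 221.9588 / 97 = 2.2882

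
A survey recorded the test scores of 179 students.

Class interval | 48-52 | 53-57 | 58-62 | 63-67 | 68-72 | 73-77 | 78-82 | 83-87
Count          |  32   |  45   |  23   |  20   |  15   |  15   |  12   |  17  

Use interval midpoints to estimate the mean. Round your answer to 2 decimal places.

63.32

Midpoints: 50, 55, 60, 65, 70, 75, 80, 85
Σfm = 32×50 + 45×55 + 23×60 + 20×65 + 15×70 + 15×75 + 12×80 + 17×85 = 11335
n = Σf = 179
Mean = 11335 / 179 = 63.3240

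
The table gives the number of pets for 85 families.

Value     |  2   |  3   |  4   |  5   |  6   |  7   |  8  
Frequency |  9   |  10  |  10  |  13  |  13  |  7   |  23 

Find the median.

Cumulative frequencies: 9, 19, 29, 42, 55, 62, 85
n = 85, so the median is the value in position (n+1)/2 = 43.
Position 43 falls at value 6.

6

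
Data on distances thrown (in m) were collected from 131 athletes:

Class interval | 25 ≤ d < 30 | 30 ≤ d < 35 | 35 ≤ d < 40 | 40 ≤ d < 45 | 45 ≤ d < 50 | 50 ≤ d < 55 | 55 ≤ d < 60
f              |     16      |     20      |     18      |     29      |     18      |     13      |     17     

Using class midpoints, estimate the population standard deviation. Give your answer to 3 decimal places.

Midpoints: 27.5, 32.5, 37.5, 42.5, 47.5, 52.5, 57.5
n = 131, Σfm = 5512.5, mean = 42.0802
Σfm² = 243568.75
Σf(m − x̄)² = Σfm² − (Σfm)²/n = 243568.75 − 5512.5²/131 = 11601.9084
Population variance = 11601.9084 / 131 = 88.5642
Standard deviation = √88.5642 = 9.4109

9.411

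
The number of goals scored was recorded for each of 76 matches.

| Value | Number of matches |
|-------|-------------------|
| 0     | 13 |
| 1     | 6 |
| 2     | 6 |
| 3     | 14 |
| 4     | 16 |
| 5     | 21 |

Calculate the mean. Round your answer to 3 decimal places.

Values: 0, 1, 2, 3, 4, 5
Σfx = 13×0 + 6×1 + 6×2 + 14×3 + 16×4 + 21×5 = 229
n = Σf = 76
Mean = 229 / 76 = 3.0132

3.013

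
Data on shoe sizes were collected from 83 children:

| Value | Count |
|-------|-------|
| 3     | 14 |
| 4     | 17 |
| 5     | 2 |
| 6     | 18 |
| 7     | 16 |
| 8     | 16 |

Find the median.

Cumulative frequencies: 14, 31, 33, 51, 67, 83
n = 83, so the median is the value in position (n+1)/2 = 42.
Position 42 falls at value 6.

6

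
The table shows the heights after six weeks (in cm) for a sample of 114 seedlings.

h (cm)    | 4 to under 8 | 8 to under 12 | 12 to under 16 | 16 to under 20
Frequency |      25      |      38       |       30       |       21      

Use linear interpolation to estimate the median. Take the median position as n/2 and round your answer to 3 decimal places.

Cumulative frequencies: 25, 63, 93, 114
n = 114; position = n/2 = 57.
This falls in the class 8 to under 12: L = 8, F = 25, f = 38, h = 4.
Median ≈ 8 + ((57 − 25) / 38) × 4 = 11.3684

11.368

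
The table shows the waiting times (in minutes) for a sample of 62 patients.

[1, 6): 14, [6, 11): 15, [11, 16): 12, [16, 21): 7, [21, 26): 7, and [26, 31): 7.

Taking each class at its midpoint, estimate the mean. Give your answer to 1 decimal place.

13.4

Midpoints: 3.5, 8.5, 13.5, 18.5, 23.5, 28.5
Σfm = 14×3.5 + 15×8.5 + 12×13.5 + 7×18.5 + 7×23.5 + 7×28.5 = 832
n = Σf = 62
Mean = 832 / 62 = 13.4194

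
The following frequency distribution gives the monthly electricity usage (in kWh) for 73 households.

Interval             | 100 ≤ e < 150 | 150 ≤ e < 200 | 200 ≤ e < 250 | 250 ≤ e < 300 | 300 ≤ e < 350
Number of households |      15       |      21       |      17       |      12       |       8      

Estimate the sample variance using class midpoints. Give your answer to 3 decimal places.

4088.661

Midpoints: 125, 175, 225, 275, 325
n = 73, Σfm = 15275, mean = 209.2466
Σfm² = 3490625
Σf(m − x̄)² = Σfm² − (Σfm)²/n = 3490625 − 15275²/73 = 294383.5616
Sample variance = 294383.5616 / 72 = 4088.6606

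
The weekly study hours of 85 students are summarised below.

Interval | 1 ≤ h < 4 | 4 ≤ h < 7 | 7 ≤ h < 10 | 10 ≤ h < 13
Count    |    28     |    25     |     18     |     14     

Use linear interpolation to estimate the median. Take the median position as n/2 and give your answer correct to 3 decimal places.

5.740

Cumulative frequencies: 28, 53, 71, 85
n = 85; position = n/2 = 42.5.
This falls in the class 4 ≤ h < 7: L = 4, F = 28, f = 25, h = 3.
Median ≈ 4 + ((42.5 − 28) / 25) × 3 = 5.7400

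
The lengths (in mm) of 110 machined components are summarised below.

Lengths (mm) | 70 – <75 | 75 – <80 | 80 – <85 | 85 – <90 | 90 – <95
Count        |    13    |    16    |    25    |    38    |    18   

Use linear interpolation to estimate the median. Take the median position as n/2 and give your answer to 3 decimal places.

Cumulative frequencies: 13, 29, 54, 92, 110
n = 110; position = n/2 = 55.
This falls in the class 85 – <90: L = 85, F = 54, f = 38, h = 5.
Median ≈ 85 + ((55 − 54) / 38) × 5 = 85.1316

85.132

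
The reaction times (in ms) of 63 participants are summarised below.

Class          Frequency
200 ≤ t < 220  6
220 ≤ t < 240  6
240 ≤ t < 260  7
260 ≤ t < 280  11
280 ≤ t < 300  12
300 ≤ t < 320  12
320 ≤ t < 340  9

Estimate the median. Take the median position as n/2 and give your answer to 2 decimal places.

282.50

Cumulative frequencies: 6, 12, 19, 30, 42, 54, 63
n = 63; position = n/2 = 31.5.
This falls in the class 280 ≤ t < 300: L = 280, F = 30, f = 12, h = 20.
Median ≈ 280 + ((31.5 − 30) / 12) × 20 = 282.5000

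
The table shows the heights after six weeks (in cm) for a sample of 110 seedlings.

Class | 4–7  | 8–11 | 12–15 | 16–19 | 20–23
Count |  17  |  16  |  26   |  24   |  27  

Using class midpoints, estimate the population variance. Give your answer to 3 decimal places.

Midpoints: 5.5, 9.5, 13.5, 17.5, 21.5
n = 110, Σfm = 1597, mean = 14.5182
Σfm² = 26527.5
Σf(m − x̄)² = Σfm² − (Σfm)²/n = 26527.5 − 1597²/110 = 3341.9636
Population variance = 3341.9636 / 110 = 30.3815

30.381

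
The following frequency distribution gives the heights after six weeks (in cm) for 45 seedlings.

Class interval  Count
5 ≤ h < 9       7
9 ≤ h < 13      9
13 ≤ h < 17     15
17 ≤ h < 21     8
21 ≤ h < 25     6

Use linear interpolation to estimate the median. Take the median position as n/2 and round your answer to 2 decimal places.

Cumulative frequencies: 7, 16, 31, 39, 45
n = 45; position = n/2 = 22.5.
This falls in the class 13 ≤ h < 17: L = 13, F = 16, f = 15, h = 4.
Median ≈ 13 + ((22.5 − 16) / 15) × 4 = 14.7333

14.73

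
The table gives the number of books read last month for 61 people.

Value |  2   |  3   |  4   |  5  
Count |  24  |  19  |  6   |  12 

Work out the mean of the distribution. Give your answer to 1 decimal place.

Values: 2, 3, 4, 5
Σfx = 24×2 + 19×3 + 6×4 + 12×5 = 189
n = Σf = 61
Mean = 189 / 61 = 3.0984

3.1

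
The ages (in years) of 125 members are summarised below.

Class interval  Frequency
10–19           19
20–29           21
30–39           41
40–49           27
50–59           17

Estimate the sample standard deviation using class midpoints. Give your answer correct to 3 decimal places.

Midpoints: 14.5, 24.5, 34.5, 44.5, 54.5
n = 125, Σfm = 4332.5, mean = 34.6600
Σfm² = 169361.25
Σf(m − x̄)² = Σfm² − (Σfm)²/n = 169361.25 − 4332.5²/125 = 19196.8000
Sample variance = 19196.8000 / 124 = 154.8129
Standard deviation = √154.8129 = 12.4424

12.442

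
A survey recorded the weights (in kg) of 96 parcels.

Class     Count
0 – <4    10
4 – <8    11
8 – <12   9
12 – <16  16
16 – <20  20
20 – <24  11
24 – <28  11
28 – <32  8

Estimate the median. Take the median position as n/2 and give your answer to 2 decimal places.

Cumulative frequencies: 10, 21, 30, 46, 66, 77, 88, 96
n = 96; position = n/2 = 48.
This falls in the class 16 – <20: L = 16, F = 46, f = 20, h = 4.
Median ≈ 16 + ((48 − 46) / 20) × 4 = 16.4000

16.40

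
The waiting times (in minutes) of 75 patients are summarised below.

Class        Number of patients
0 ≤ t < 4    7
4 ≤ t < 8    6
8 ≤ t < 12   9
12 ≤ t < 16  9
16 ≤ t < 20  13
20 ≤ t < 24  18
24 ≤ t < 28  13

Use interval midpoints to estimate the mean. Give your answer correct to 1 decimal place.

Midpoints: 2, 6, 10, 14, 18, 22, 26
Σfm = 7×2 + 6×6 + 9×10 + 9×14 + 13×18 + 18×22 + 13×26 = 1234
n = Σf = 75
Mean = 1234 / 75 = 16.4533

16.5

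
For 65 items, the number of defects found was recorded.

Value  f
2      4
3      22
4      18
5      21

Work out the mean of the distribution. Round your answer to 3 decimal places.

Values: 2, 3, 4, 5
Σfx = 4×2 + 22×3 + 18×4 + 21×5 = 251
n = Σf = 65
Mean = 251 / 65 = 3.8615

3.862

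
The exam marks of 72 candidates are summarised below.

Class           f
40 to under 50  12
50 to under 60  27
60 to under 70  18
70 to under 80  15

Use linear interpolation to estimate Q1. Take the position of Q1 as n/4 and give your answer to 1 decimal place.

52.2

Cumulative frequencies: 12, 39, 57, 72
n = 72; position = n/4 = 18.
This falls in the class 50 to under 60: L = 50, F = 12, f = 27, h = 10.
Lower quartile ≈ 50 + ((18 − 12) / 27) × 10 = 52.2222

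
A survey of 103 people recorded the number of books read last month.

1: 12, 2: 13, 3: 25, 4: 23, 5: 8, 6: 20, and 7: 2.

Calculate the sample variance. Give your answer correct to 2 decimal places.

2.75

Values: 1, 2, 3, 4, 5, 6, 7
n = 103, Σfx = 379, mean = 3.6796
Σfx² = 1675
Σf(x − x̄)² = Σfx² − (Σfx)²/n = 1675 − 379²/103 = 280.4272
Sample variance = 280.4272 / 102 = 2.7493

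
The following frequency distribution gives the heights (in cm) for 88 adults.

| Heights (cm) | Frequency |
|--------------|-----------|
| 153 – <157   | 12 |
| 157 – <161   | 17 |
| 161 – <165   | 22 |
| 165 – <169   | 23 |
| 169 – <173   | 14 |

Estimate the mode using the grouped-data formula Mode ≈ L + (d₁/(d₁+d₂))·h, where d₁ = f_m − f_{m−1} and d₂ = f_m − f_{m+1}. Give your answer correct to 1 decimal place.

Modal class: 165 – <169 (highest frequency 23).
d₁ = 23 − 22 = 1, d₂ = 23 − 14 = 9
Mode ≈ 165 + (1/(1+9)) × 4 = 165 + 0.4000 = 165.4000

165.4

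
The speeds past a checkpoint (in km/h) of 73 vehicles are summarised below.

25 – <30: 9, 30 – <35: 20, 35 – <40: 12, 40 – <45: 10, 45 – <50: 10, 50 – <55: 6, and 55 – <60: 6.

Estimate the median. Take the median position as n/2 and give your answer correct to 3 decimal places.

Cumulative frequencies: 9, 29, 41, 51, 61, 67, 73
n = 73; position = n/2 = 36.5.
This falls in the class 35 – <40: L = 35, F = 29, f = 12, h = 5.
Median ≈ 35 + ((36.5 − 29) / 12) × 5 = 38.1250

38.125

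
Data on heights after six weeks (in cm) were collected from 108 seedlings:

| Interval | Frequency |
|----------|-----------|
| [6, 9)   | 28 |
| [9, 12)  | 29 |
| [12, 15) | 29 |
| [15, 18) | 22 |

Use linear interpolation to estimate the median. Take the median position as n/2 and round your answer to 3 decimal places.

Cumulative frequencies: 28, 57, 86, 108
n = 108; position = n/2 = 54.
This falls in the class [9, 12): L = 9, F = 28, f = 29, h = 3.
Median ≈ 9 + ((54 − 28) / 29) × 3 = 11.6897

11.690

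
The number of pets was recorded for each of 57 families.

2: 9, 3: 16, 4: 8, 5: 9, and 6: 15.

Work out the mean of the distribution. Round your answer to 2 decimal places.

4.09

Values: 2, 3, 4, 5, 6
Σfx = 9×2 + 16×3 + 8×4 + 9×5 + 15×6 = 233
n = Σf = 57
Mean = 233 / 57 = 4.0877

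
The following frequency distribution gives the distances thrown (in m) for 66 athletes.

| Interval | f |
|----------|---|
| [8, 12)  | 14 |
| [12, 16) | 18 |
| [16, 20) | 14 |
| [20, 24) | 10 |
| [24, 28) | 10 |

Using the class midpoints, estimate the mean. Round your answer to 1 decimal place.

Midpoints: 10, 14, 18, 22, 26
Σfm = 14×10 + 18×14 + 14×18 + 10×22 + 10×26 = 1124
n = Σf = 66
Mean = 1124 / 66 = 17.0303

17.0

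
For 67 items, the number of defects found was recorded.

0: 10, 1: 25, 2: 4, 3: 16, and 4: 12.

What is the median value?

1

Cumulative frequencies: 10, 35, 39, 55, 67
n = 67, so the median is the value in position (n+1)/2 = 34.
Position 34 falls at value 1.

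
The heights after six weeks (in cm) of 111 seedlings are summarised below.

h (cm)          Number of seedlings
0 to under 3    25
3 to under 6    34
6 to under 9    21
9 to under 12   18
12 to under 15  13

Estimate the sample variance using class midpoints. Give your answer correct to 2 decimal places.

15.51

Midpoints: 1.5, 4.5, 7.5, 10.5, 13.5
n = 111, Σfm = 712.5, mean = 6.4189
Σfm² = 6279.75
Σf(m − x̄)² = Σfm² − (Σfm)²/n = 6279.75 − 712.5²/111 = 1706.2703
Sample variance = 1706.2703 / 110 = 15.5115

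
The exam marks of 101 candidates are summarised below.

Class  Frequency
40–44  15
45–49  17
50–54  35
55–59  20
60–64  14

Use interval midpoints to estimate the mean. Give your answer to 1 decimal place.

52.0

Midpoints: 42, 47, 52, 57, 62
Σfm = 15×42 + 17×47 + 35×52 + 20×57 + 14×62 = 5257
n = Σf = 101
Mean = 5257 / 101 = 52.0495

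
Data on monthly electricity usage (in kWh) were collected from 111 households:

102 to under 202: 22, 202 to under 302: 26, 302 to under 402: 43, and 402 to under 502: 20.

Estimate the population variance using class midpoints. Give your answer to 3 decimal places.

10043.016

Midpoints: 152, 252, 352, 452
n = 111, Σfm = 34072, mean = 306.9550
Σfm² = 11573344
Σf(m − x̄)² = Σfm² − (Σfm)²/n = 11573344 − 34072²/111 = 1114774.7748
Population variance = 1114774.7748 / 111 = 10043.0160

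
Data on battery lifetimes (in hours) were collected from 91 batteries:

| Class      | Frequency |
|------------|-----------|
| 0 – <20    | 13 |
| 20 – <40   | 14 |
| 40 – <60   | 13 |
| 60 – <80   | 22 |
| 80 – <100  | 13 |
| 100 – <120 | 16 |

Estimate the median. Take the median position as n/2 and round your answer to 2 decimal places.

65.00

Cumulative frequencies: 13, 27, 40, 62, 75, 91
n = 91; position = n/2 = 45.5.
This falls in the class 60 – <80: L = 60, F = 40, f = 22, h = 20.
Median ≈ 60 + ((45.5 − 40) / 22) × 20 = 65.0000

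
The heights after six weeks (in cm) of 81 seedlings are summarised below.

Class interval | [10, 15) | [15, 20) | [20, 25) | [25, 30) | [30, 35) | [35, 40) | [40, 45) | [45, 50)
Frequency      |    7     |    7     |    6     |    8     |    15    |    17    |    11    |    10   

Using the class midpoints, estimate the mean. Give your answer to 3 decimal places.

Midpoints: 12.5, 17.5, 22.5, 27.5, 32.5, 37.5, 42.5, 47.5
Σfm = 7×12.5 + 7×17.5 + 6×22.5 + 8×27.5 + 15×32.5 + 17×37.5 + 11×42.5 + 10×47.5 = 2632.5
n = Σf = 81
Mean = 2632.5 / 81 = 32.5000

32.500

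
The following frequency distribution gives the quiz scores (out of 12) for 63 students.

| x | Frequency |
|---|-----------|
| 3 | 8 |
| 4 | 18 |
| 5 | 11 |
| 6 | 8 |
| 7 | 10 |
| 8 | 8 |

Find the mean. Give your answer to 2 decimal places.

5.29

Values: 3, 4, 5, 6, 7, 8
Σfx = 8×3 + 18×4 + 11×5 + 8×6 + 10×7 + 8×8 = 333
n = Σf = 63
Mean = 333 / 63 = 5.2857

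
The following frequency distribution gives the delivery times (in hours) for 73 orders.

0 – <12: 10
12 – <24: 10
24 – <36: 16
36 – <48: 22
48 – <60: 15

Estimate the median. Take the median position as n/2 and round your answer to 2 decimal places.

Cumulative frequencies: 10, 20, 36, 58, 73
n = 73; position = n/2 = 36.5.
This falls in the class 36 – <48: L = 36, F = 36, f = 22, h = 12.
Median ≈ 36 + ((36.5 − 36) / 22) × 12 = 36.2727

36.27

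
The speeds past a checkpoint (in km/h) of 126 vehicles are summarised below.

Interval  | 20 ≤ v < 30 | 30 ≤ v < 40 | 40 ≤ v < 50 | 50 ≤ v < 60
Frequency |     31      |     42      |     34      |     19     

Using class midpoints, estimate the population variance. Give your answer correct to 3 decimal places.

101.316

Midpoints: 25, 35, 45, 55
n = 126, Σfm = 4820, mean = 38.2540
Σfm² = 197150
Σf(m − x̄)² = Σfm² − (Σfm)²/n = 197150 − 4820²/126 = 12765.8730
Population variance = 12765.8730 / 126 = 101.3165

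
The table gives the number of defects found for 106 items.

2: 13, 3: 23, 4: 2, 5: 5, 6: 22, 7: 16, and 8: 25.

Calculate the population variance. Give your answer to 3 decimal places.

Values: 2, 3, 4, 5, 6, 7, 8
n = 106, Σfx = 572, mean = 5.3962
Σfx² = 3592
Σf(x − x̄)² = Σfx² − (Σfx)²/n = 3592 − 572²/106 = 505.3585
Population variance = 505.3585 / 106 = 4.7675

4.768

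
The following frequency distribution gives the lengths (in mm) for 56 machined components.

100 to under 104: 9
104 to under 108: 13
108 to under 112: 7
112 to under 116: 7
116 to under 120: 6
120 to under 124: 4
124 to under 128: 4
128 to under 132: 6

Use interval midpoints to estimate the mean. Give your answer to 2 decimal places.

113.29

Midpoints: 102, 106, 110, 114, 118, 122, 126, 130
Σfm = 9×102 + 13×106 + 7×110 + 7×114 + 6×118 + 4×122 + 4×126 + 6×130 = 6344
n = Σf = 56
Mean = 6344 / 56 = 113.2857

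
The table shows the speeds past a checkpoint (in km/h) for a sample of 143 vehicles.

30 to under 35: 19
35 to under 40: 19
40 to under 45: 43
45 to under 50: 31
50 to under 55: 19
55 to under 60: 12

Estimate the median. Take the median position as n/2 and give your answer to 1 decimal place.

Cumulative frequencies: 19, 38, 81, 112, 131, 143
n = 143; position = n/2 = 71.5.
This falls in the class 40 to under 45: L = 40, F = 38, f = 43, h = 5.
Median ≈ 40 + ((71.5 − 38) / 43) × 5 = 43.8953

43.9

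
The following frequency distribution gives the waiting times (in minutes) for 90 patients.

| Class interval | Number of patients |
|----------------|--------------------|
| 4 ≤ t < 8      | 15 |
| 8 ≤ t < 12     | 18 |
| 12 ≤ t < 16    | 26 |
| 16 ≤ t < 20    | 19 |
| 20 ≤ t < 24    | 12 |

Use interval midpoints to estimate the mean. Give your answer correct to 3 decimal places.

Midpoints: 6, 10, 14, 18, 22
Σfm = 15×6 + 18×10 + 26×14 + 19×18 + 12×22 = 1240
n = Σf = 90
Mean = 1240 / 90 = 13.7778

13.778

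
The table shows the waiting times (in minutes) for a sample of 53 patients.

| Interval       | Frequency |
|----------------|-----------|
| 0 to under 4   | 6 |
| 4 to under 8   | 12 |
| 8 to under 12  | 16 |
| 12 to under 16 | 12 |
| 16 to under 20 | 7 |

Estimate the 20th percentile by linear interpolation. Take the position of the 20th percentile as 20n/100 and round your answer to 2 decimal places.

5.53

Cumulative frequencies: 6, 18, 34, 46, 53
n = 53; position = 20n/100 = 10.6.
This falls in the class 4 to under 8: L = 4, F = 6, f = 12, h = 4.
20th percentile ≈ 4 + ((10.6 − 6) / 12) × 4 = 5.5333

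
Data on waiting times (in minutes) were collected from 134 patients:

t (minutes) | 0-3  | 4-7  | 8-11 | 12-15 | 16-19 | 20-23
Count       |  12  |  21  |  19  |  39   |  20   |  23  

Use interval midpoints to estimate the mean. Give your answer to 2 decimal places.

12.57

Midpoints: 1.5, 5.5, 9.5, 13.5, 17.5, 21.5
Σfm = 12×1.5 + 21×5.5 + 19×9.5 + 39×13.5 + 20×17.5 + 23×21.5 = 1685
n = Σf = 134
Mean = 1685 / 134 = 12.5746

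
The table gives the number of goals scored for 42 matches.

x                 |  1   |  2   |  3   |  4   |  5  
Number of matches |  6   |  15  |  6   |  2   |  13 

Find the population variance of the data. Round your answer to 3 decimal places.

2.214

Values: 1, 2, 3, 4, 5
n = 42, Σfx = 127, mean = 3.0238
Σfx² = 477
Σf(x − x̄)² = Σfx² − (Σfx)²/n = 477 − 127²/42 = 92.9762
Population variance = 92.9762 / 42 = 2.2137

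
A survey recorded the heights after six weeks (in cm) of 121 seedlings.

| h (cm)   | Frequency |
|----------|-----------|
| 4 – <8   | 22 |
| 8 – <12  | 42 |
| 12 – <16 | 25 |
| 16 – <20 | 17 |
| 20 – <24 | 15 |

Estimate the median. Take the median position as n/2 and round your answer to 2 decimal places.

Cumulative frequencies: 22, 64, 89, 106, 121
n = 121; position = n/2 = 60.5.
This falls in the class 8 – <12: L = 8, F = 22, f = 42, h = 4.
Median ≈ 8 + ((60.5 − 22) / 42) × 4 = 11.6667

11.67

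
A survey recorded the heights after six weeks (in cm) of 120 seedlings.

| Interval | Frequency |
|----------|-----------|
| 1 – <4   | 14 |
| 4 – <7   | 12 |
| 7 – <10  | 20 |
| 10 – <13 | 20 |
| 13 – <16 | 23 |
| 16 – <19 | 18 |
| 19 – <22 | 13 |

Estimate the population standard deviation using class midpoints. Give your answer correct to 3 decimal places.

Midpoints: 2.5, 5.5, 8.5, 11.5, 14.5, 17.5, 20.5
n = 120, Σfm = 1416, mean = 11.8000
Σfm² = 20352
Σf(m − x̄)² = Σfm² − (Σfm)²/n = 20352 − 1416²/120 = 3643.2000
Population variance = 3643.2000 / 120 = 30.3600
Standard deviation = √30.3600 = 5.5100

5.510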